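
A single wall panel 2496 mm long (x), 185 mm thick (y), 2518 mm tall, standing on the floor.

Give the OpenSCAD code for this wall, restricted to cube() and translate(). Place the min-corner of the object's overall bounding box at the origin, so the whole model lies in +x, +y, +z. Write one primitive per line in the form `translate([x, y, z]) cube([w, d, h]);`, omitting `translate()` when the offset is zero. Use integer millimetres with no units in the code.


cube([2496, 185, 2518]);


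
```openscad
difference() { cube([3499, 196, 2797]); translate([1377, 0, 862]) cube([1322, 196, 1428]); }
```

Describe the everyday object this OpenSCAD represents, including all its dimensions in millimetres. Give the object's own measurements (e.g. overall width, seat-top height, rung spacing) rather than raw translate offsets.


A wall 3499 mm long (x), 196 mm thick (y), 2797 mm tall, with a rectangular window opening cut through it. The opening is 1322 mm wide and 1428 mm tall; its sill is at z = 862 mm and its near (−x) edge is 1377 mm from the wall's −x end. The opening passes through the full wall thickness.


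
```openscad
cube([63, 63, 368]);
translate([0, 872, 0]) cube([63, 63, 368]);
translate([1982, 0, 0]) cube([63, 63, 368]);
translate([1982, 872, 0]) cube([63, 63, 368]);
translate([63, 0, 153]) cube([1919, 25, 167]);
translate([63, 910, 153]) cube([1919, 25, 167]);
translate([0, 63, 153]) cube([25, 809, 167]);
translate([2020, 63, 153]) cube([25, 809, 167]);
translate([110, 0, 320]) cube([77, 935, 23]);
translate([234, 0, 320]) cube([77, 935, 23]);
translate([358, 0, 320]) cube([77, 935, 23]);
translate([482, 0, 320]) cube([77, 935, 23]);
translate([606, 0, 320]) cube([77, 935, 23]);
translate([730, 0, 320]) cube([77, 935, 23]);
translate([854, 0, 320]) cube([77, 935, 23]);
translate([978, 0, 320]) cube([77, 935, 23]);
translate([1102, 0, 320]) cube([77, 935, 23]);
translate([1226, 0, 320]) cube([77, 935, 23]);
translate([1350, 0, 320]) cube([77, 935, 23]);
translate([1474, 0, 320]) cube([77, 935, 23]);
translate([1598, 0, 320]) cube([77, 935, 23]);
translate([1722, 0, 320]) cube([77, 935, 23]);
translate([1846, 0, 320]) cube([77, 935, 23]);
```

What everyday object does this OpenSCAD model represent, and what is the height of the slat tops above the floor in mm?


A bed frame. The slat-top height is 343 mm.

Four posts, four rails, and a row of slats — a bed frame. Slats sit on the rails at z = 153 + 167 = 320; with slat thickness 23, the top is 343 mm.


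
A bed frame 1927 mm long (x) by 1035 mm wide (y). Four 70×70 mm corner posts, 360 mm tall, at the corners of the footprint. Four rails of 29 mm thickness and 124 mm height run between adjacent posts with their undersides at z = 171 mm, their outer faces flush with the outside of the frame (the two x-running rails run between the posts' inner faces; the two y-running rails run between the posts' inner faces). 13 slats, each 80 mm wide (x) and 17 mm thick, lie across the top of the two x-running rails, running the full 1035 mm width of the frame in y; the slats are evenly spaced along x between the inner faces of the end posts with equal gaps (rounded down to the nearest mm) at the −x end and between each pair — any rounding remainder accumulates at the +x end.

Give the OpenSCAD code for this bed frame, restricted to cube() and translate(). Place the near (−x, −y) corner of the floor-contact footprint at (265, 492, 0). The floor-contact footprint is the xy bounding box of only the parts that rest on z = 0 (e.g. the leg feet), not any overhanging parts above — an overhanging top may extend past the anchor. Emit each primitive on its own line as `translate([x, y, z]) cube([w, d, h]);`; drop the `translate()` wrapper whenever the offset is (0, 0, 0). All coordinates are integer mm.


// slat z = rail_z + rail_h = 171 + 124 = 295
// slat gap = ⌊(1787 − 13·80) / 14⌋ = 53
translate([265, 492, 0]) cube([70, 70, 360]);
translate([265, 1457, 0]) cube([70, 70, 360]);
translate([2122, 492, 0]) cube([70, 70, 360]);
translate([2122, 1457, 0]) cube([70, 70, 360]);
translate([335, 492, 171]) cube([1787, 29, 124]);
translate([335, 1498, 171]) cube([1787, 29, 124]);
translate([265, 562, 171]) cube([29, 895, 124]);
translate([2163, 562, 171]) cube([29, 895, 124]);
translate([388, 492, 295]) cube([80, 1035, 17]);
translate([521, 492, 295]) cube([80, 1035, 17]);
translate([654, 492, 295]) cube([80, 1035, 17]);
translate([787, 492, 295]) cube([80, 1035, 17]);
translate([920, 492, 295]) cube([80, 1035, 17]);
translate([1053, 492, 295]) cube([80, 1035, 17]);
translate([1186, 492, 295]) cube([80, 1035, 17]);
translate([1319, 492, 295]) cube([80, 1035, 17]);
translate([1452, 492, 295]) cube([80, 1035, 17]);
translate([1585, 492, 295]) cube([80, 1035, 17]);
translate([1718, 492, 295]) cube([80, 1035, 17]);
translate([1851, 492, 295]) cube([80, 1035, 17]);
translate([1984, 492, 295]) cube([80, 1035, 17]);


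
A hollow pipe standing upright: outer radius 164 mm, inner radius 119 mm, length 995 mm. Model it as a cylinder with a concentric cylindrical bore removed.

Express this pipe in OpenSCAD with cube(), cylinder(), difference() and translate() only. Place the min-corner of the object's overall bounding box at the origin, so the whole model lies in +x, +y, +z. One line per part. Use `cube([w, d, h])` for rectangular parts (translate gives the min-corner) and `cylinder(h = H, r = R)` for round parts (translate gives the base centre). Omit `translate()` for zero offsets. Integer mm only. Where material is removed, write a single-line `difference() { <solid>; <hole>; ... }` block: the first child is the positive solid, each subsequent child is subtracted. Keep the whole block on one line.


difference() { translate([164, 164, 0]) cylinder(h = 995, r = 164); translate([164, 164, 0]) cylinder(h = 995, r = 119); }


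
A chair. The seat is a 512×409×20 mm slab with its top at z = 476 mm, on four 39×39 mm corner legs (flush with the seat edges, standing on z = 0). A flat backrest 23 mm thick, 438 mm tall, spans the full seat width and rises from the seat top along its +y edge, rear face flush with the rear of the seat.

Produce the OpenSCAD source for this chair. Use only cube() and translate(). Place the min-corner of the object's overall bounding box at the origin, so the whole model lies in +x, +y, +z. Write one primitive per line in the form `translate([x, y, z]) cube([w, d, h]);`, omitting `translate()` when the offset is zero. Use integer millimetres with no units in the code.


// leg_h = 476 - 20 = 456
translate([0, 0, 456]) cube([512, 409, 20]);
cube([39, 39, 456]);
translate([473, 0, 0]) cube([39, 39, 456]);
translate([0, 370, 0]) cube([39, 39, 456]);
translate([473, 370, 0]) cube([39, 39, 456]);
translate([0, 386, 476]) cube([512, 23, 438]);


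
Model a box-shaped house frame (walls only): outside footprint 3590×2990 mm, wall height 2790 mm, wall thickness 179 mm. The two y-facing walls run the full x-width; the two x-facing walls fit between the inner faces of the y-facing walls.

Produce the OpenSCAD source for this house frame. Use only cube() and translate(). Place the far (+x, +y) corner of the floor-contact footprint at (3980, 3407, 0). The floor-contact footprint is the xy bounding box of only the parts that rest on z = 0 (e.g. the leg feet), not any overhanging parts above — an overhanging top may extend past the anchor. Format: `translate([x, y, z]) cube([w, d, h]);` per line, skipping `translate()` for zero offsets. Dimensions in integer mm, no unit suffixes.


translate([390, 417, 0]) cube([3590, 179, 2790]);
translate([390, 3228, 0]) cube([3590, 179, 2790]);
translate([390, 596, 0]) cube([179, 2632, 2790]);
translate([3801, 596, 0]) cube([179, 2632, 2790]);


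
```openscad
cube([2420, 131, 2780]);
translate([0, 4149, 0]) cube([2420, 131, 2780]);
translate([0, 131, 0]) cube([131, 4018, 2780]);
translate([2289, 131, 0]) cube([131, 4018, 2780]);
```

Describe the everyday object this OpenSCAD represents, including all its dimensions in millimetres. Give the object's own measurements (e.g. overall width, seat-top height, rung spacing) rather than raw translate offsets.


The wall frame of a small rectangular building: four walls, each 2780 mm tall and 131 mm thick, enclosing a footprint 2420 mm (x) by 4280 mm (y) outside-to-outside, with no floor or roof. The front and back walls (the −y and +y sides) span the full width; the two side walls fit between them.


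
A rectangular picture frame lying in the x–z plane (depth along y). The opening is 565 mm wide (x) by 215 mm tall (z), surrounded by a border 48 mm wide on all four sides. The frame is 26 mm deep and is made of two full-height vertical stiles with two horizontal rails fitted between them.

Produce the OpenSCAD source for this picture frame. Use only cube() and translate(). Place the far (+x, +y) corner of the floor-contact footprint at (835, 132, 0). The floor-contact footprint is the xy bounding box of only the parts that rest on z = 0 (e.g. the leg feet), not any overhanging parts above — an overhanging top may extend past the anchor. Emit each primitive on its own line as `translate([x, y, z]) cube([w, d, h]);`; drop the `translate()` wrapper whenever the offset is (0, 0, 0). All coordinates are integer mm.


translate([174, 106, 0]) cube([48, 26, 311]);
translate([787, 106, 0]) cube([48, 26, 311]);
translate([222, 106, 0]) cube([565, 26, 48]);
translate([222, 106, 263]) cube([565, 26, 48]);


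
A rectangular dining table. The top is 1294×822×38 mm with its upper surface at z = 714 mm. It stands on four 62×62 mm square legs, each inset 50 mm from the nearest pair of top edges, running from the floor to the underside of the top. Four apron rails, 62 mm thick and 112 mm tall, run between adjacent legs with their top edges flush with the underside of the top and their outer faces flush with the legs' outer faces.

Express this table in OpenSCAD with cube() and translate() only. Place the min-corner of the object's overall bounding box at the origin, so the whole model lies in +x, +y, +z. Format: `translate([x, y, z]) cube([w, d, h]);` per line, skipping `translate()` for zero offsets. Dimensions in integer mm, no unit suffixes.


translate([0, 0, 676]) cube([1294, 822, 38]);
translate([50, 50, 0]) cube([62, 62, 676]);
translate([1182, 50, 0]) cube([62, 62, 676]);
translate([50, 710, 0]) cube([62, 62, 676]);
translate([1182, 710, 0]) cube([62, 62, 676]);
translate([112, 50, 564]) cube([1070, 62, 112]);
translate([112, 710, 564]) cube([1070, 62, 112]);
translate([50, 112, 564]) cube([62, 598, 112]);
translate([1182, 112, 564]) cube([62, 598, 112]);


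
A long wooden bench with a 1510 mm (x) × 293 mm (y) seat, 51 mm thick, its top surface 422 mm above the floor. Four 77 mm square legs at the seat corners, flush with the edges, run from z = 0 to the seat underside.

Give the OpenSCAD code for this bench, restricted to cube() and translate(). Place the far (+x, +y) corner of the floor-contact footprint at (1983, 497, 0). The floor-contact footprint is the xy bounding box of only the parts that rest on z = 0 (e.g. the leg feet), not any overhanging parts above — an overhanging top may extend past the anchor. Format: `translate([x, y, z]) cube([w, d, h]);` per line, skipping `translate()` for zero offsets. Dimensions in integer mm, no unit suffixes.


// leg_h = 422 − 51 = 371
translate([473, 204, 371]) cube([1510, 293, 51]);
translate([473, 204, 0]) cube([77, 77, 371]);
translate([473, 420, 0]) cube([77, 77, 371]);
translate([1906, 204, 0]) cube([77, 77, 371]);
translate([1906, 420, 0]) cube([77, 77, 371]);


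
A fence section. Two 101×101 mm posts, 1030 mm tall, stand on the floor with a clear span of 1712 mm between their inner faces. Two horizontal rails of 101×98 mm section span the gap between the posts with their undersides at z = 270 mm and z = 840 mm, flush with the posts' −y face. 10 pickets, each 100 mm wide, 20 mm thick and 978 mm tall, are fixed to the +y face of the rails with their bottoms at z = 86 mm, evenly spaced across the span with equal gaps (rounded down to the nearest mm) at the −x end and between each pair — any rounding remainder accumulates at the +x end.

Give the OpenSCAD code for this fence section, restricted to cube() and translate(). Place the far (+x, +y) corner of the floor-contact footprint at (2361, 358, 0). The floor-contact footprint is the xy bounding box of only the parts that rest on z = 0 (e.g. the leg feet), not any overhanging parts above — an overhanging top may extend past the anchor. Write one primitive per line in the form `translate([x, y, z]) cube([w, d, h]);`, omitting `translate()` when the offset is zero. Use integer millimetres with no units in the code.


translate([447, 257, 0]) cube([101, 101, 1030]);
translate([2260, 257, 0]) cube([101, 101, 1030]);
translate([548, 257, 270]) cube([1712, 101, 98]);
translate([548, 257, 840]) cube([1712, 101, 98]);
translate([612, 358, 86]) cube([100, 20, 978]);
translate([776, 358, 86]) cube([100, 20, 978]);
translate([940, 358, 86]) cube([100, 20, 978]);
translate([1104, 358, 86]) cube([100, 20, 978]);
translate([1268, 358, 86]) cube([100, 20, 978]);
translate([1432, 358, 86]) cube([100, 20, 978]);
translate([1596, 358, 86]) cube([100, 20, 978]);
translate([1760, 358, 86]) cube([100, 20, 978]);
translate([1924, 358, 86]) cube([100, 20, 978]);
translate([2088, 358, 86]) cube([100, 20, 978]);


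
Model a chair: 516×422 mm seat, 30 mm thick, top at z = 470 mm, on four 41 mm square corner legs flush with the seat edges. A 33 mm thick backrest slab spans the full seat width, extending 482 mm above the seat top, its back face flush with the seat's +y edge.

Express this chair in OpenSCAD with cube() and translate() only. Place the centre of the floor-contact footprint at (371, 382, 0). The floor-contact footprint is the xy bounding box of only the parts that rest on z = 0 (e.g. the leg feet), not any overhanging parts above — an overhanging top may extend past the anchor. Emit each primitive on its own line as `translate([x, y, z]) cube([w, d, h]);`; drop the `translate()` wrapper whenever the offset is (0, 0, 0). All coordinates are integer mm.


translate([113, 171, 440]) cube([516, 422, 30]);
translate([113, 171, 0]) cube([41, 41, 440]);
translate([588, 171, 0]) cube([41, 41, 440]);
translate([113, 552, 0]) cube([41, 41, 440]);
translate([588, 552, 0]) cube([41, 41, 440]);
translate([113, 560, 470]) cube([516, 33, 482]);


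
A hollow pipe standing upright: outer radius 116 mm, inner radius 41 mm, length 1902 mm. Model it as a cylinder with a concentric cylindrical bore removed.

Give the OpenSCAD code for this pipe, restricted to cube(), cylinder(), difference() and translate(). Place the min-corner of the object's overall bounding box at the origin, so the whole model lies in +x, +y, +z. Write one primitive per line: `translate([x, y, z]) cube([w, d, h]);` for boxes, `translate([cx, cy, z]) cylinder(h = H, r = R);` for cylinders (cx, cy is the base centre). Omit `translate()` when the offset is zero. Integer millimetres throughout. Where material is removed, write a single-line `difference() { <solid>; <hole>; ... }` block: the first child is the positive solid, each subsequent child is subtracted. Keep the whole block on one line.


difference() { translate([116, 116, 0]) cylinder(h = 1902, r = 116); translate([116, 116, 0]) cylinder(h = 1902, r = 41); }


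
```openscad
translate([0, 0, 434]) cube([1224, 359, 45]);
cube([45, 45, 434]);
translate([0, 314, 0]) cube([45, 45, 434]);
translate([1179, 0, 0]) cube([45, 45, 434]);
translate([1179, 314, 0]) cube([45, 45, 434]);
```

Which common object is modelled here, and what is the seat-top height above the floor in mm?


A bench. The seat-top height is 479 mm.

A long slab on four corner posts — a bench. The slab sits at z = 434 with thickness 45, so the top is 434 + 45 = 479 mm.


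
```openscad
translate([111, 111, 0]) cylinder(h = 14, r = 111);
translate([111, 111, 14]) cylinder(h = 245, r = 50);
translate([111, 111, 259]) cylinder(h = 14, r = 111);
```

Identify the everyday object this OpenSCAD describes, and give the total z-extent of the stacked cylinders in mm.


A spool. The overall height is 273 mm.

Three coaxial cylinders, large–small–large — a spool. Two 14 mm flanges and a 245 mm core give 14 + 245 + 14 = 273 mm.


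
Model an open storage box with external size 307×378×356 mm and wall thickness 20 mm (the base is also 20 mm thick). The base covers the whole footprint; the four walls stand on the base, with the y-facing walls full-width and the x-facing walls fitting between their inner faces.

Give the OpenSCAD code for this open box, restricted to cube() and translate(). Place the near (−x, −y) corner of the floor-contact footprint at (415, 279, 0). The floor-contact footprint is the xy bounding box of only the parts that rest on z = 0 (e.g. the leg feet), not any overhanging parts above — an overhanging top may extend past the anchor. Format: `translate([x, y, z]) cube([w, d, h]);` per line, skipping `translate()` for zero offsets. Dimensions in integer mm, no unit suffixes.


translate([415, 279, 0]) cube([307, 378, 20]);
translate([415, 279, 20]) cube([307, 20, 336]);
translate([415, 637, 20]) cube([307, 20, 336]);
translate([415, 299, 20]) cube([20, 338, 336]);
translate([702, 299, 20]) cube([20, 338, 336]);


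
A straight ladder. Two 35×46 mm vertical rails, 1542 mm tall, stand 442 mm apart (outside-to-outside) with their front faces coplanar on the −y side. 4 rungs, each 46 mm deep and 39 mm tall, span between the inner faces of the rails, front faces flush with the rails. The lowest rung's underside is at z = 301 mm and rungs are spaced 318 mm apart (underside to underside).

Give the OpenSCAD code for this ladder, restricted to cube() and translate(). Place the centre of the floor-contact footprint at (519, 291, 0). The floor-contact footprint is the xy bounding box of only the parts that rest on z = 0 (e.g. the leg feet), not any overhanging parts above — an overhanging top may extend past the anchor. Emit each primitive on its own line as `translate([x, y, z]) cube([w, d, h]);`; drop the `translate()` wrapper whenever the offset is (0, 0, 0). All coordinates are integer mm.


translate([298, 268, 0]) cube([35, 46, 1542]);
translate([705, 268, 0]) cube([35, 46, 1542]);
translate([333, 268, 301]) cube([372, 46, 39]);
translate([333, 268, 619]) cube([372, 46, 39]);
translate([333, 268, 937]) cube([372, 46, 39]);
translate([333, 268, 1255]) cube([372, 46, 39]);


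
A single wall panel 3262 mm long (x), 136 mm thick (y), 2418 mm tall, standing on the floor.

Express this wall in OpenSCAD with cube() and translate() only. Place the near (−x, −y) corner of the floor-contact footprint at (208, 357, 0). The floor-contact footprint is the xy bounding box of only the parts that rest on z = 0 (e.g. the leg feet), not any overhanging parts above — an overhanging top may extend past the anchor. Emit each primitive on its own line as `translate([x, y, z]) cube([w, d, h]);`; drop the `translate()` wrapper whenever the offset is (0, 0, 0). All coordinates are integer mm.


translate([208, 357, 0]) cube([3262, 136, 2418]);


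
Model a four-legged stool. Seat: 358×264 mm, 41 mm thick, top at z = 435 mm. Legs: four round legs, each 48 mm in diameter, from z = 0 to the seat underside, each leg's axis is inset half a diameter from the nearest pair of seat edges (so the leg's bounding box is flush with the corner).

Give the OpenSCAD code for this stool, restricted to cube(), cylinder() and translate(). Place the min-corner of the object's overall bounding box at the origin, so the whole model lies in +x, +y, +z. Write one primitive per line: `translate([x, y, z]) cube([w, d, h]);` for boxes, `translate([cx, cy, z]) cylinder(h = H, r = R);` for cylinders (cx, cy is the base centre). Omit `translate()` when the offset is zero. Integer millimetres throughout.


translate([0, 0, 394]) cube([358, 264, 41]);
translate([24, 24, 0]) cylinder(h = 394, r = 24);
translate([334, 24, 0]) cylinder(h = 394, r = 24);
translate([24, 240, 0]) cylinder(h = 394, r = 24);
translate([334, 240, 0]) cylinder(h = 394, r = 24);


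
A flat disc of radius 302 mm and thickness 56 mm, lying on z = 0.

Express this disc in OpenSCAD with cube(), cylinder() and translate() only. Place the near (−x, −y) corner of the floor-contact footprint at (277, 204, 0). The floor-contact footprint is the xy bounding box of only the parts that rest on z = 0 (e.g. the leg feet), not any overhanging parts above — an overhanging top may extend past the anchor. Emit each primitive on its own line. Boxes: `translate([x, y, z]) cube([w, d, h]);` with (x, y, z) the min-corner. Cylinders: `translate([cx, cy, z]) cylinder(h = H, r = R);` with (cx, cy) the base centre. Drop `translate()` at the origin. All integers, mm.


translate([579, 506, 0]) cylinder(h = 56, r = 302);


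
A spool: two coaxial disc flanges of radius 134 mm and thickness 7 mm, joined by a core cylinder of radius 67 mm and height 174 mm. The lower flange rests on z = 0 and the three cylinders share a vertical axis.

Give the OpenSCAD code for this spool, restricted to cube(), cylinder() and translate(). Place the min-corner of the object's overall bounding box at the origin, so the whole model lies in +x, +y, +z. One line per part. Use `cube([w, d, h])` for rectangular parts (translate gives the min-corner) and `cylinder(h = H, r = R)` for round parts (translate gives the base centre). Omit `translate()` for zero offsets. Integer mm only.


translate([134, 134, 0]) cylinder(h = 7, r = 134);
translate([134, 134, 7]) cylinder(h = 174, r = 67);
translate([134, 134, 181]) cylinder(h = 7, r = 134);


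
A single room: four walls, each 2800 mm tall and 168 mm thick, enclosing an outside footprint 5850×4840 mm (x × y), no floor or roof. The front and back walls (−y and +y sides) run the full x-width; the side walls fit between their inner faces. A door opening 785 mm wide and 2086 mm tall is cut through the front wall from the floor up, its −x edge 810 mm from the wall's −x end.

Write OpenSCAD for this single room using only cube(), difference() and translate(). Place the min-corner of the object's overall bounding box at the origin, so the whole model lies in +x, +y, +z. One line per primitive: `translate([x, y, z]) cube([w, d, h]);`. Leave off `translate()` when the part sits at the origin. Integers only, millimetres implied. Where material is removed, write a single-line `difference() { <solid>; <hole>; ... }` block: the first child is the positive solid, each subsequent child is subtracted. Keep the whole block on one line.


difference() { cube([5850, 168, 2800]); translate([810, 0, 0]) cube([785, 168, 2086]); }
translate([0, 4672, 0]) cube([5850, 168, 2800]);
translate([0, 168, 0]) cube([168, 4504, 2800]);
translate([5682, 168, 0]) cube([168, 4504, 2800]);


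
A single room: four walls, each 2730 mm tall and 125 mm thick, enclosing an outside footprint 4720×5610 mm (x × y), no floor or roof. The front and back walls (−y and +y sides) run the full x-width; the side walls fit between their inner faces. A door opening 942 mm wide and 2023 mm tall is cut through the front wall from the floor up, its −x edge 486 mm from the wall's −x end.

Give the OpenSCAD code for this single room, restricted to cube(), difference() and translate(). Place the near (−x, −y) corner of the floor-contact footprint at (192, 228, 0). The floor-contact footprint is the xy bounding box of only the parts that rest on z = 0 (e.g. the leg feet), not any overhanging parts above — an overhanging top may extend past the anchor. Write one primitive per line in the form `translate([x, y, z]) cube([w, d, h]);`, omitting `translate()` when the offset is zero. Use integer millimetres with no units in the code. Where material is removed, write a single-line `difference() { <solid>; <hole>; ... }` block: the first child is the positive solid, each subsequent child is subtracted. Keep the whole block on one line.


difference() { translate([192, 228, 0]) cube([4720, 125, 2730]); translate([678, 228, 0]) cube([942, 125, 2023]); }
translate([192, 5713, 0]) cube([4720, 125, 2730]);
translate([192, 353, 0]) cube([125, 5360, 2730]);
translate([4787, 353, 0]) cube([125, 5360, 2730]);


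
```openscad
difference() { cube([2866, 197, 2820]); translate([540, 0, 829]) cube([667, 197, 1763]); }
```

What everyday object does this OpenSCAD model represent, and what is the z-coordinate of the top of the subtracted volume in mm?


A wall with a window opening. The window head height is 2592 mm.

A wall with a rectangular opening subtracted — a window. Sill at z = 829, opening 1763 mm tall, so the head is at 829 + 1763 = 2592 mm.


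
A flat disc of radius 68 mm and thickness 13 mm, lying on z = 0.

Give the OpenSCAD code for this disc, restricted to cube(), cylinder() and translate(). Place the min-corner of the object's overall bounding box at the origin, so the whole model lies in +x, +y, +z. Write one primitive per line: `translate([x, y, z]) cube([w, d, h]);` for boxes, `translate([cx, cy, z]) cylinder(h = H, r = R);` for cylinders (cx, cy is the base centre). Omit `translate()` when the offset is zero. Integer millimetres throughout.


translate([68, 68, 0]) cylinder(h = 13, r = 68);


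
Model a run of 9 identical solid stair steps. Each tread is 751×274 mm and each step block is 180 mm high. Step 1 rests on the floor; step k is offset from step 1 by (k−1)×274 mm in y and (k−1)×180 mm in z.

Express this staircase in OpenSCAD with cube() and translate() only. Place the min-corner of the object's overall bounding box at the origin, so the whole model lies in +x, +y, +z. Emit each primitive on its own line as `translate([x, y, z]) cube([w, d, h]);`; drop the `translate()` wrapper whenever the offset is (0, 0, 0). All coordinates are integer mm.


cube([751, 274, 180]);
translate([0, 274, 180]) cube([751, 274, 180]);
translate([0, 548, 360]) cube([751, 274, 180]);
translate([0, 822, 540]) cube([751, 274, 180]);
translate([0, 1096, 720]) cube([751, 274, 180]);
translate([0, 1370, 900]) cube([751, 274, 180]);
translate([0, 1644, 1080]) cube([751, 274, 180]);
translate([0, 1918, 1260]) cube([751, 274, 180]);
translate([0, 2192, 1440]) cube([751, 274, 180]);


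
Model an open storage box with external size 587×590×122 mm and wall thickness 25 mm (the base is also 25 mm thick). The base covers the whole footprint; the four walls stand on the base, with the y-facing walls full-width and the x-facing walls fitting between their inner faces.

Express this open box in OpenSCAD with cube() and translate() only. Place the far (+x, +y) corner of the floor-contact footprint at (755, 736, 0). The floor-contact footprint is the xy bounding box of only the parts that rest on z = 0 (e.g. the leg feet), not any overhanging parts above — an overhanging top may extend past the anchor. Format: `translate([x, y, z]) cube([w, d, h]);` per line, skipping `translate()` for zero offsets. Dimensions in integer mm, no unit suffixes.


translate([168, 146, 0]) cube([587, 590, 25]);
translate([168, 146, 25]) cube([587, 25, 97]);
translate([168, 711, 25]) cube([587, 25, 97]);
translate([168, 171, 25]) cube([25, 540, 97]);
translate([730, 171, 25]) cube([25, 540, 97]);


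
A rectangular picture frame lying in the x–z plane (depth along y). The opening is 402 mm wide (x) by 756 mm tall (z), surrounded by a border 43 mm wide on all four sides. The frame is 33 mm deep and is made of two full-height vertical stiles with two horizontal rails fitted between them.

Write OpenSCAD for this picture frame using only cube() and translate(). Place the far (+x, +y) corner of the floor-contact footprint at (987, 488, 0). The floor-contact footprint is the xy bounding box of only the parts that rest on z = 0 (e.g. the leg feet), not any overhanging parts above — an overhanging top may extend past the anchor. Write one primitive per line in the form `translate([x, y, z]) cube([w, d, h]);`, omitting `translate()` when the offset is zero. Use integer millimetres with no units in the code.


translate([499, 455, 0]) cube([43, 33, 842]);
translate([944, 455, 0]) cube([43, 33, 842]);
translate([542, 455, 0]) cube([402, 33, 43]);
translate([542, 455, 799]) cube([402, 33, 43]);


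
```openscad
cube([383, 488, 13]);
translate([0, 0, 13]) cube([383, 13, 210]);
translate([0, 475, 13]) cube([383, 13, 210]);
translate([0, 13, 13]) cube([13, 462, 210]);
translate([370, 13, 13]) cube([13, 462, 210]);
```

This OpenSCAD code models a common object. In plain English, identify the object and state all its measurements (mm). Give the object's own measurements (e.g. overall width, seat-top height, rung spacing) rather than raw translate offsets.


An open-topped rectangular box: outside dimensions 383×488×223 mm, with a uniform wall and base thickness of 13 mm. The base is a full 383×488 slab on the floor; four walls sit on top of the base. The front and back walls (the −y and +y sides) span the full width; the two side walls fit between them.


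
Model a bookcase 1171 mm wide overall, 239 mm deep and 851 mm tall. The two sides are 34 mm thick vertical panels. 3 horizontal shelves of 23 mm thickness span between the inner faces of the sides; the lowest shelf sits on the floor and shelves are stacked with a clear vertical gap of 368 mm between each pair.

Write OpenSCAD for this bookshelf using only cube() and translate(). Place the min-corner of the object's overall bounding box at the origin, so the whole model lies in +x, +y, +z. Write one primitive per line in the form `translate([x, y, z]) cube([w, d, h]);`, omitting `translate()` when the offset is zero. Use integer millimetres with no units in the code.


cube([34, 239, 851]);
translate([1137, 0, 0]) cube([34, 239, 851]);
translate([34, 0, 0]) cube([1103, 239, 23]);
translate([34, 0, 391]) cube([1103, 239, 23]);
translate([34, 0, 782]) cube([1103, 239, 23]);


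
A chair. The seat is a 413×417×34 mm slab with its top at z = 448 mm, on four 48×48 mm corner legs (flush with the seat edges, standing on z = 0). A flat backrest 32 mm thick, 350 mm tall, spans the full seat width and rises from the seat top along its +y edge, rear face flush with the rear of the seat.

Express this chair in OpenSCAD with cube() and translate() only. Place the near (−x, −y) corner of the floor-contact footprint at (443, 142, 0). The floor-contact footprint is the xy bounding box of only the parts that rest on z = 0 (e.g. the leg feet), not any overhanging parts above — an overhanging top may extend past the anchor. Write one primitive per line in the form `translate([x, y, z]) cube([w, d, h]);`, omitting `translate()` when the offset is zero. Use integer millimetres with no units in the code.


translate([443, 142, 414]) cube([413, 417, 34]);
translate([443, 142, 0]) cube([48, 48, 414]);
translate([808, 142, 0]) cube([48, 48, 414]);
translate([443, 511, 0]) cube([48, 48, 414]);
translate([808, 511, 0]) cube([48, 48, 414]);
translate([443, 527, 448]) cube([413, 32, 350]);


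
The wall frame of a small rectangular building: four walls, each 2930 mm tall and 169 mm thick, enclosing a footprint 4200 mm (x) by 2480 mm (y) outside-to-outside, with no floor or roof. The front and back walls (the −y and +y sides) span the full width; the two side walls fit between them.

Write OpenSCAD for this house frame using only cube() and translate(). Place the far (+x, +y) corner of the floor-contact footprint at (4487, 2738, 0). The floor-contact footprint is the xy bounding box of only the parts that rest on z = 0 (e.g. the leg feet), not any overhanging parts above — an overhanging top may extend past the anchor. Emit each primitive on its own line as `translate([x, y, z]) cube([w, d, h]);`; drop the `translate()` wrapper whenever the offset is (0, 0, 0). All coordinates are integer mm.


translate([287, 258, 0]) cube([4200, 169, 2930]);
translate([287, 2569, 0]) cube([4200, 169, 2930]);
translate([287, 427, 0]) cube([169, 2142, 2930]);
translate([4318, 427, 0]) cube([169, 2142, 2930]);


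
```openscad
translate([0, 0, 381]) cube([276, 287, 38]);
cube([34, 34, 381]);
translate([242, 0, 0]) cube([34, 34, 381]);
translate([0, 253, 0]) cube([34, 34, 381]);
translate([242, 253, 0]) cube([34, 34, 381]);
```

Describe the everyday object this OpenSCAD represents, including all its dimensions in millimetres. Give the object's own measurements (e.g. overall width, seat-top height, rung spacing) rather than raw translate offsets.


A four-legged stool. The seat is a 276×287×38 mm slab whose top surface is at z = 419 mm; four square legs, each 34×34 mm in cross-section, run from the floor (z = 0) to the underside of the seat, each flush with a corner of the seat.


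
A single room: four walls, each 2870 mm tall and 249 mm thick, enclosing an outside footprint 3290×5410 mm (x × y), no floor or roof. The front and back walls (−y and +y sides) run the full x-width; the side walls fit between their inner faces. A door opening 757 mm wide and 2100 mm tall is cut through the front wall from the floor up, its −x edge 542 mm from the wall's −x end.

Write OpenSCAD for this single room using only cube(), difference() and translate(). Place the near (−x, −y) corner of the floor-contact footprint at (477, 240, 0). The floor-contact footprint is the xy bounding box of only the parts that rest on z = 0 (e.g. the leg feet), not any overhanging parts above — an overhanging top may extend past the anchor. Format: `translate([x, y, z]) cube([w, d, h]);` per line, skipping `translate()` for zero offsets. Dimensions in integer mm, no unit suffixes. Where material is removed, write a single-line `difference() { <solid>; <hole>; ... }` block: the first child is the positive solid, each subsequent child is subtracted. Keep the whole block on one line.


difference() { translate([477, 240, 0]) cube([3290, 249, 2870]); translate([1019, 240, 0]) cube([757, 249, 2100]); }
translate([477, 5401, 0]) cube([3290, 249, 2870]);
translate([477, 489, 0]) cube([249, 4912, 2870]);
translate([3518, 489, 0]) cube([249, 4912, 2870]);


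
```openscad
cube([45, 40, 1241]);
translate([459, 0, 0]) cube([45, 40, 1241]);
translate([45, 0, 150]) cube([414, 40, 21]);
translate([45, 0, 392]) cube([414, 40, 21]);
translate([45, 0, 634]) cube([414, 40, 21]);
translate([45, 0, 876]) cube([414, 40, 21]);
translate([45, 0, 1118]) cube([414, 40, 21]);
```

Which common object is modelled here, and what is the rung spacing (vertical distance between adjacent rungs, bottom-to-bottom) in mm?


A ladder. The rung spacing is 242 mm.

Two tall 45×40 posts with 5 short bars between them — a ladder. Adjacent rungs sit at z = 150 and z = 392, so the spacing is 392 − 150 = 242 mm.


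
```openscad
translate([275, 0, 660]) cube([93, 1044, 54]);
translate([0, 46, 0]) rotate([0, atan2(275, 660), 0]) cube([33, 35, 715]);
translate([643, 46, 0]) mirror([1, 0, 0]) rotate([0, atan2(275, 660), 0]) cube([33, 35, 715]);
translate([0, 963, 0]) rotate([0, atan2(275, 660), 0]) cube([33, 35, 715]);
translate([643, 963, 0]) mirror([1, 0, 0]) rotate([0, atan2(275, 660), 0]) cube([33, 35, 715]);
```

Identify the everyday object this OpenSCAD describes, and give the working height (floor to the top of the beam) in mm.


A sawhorse. The overall height is 714 mm.

A beam across two mirrored pairs of raked legs — a sawhorse. The beam's underside is at z = 660 (matching the legs' vertical rise in atan2(275, 660)) and the beam is 54 mm tall, so its top is at 660 + 54 = 714 mm. The raked legs top out at the beam's underside, so that is the highest point.


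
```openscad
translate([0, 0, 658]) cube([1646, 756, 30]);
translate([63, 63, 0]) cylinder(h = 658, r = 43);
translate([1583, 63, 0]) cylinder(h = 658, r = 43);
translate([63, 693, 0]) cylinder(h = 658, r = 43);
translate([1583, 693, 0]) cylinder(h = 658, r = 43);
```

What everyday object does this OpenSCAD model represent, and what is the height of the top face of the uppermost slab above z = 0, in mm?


A table. The table height is 688 mm.

A 1646×756×30 slab sits at z = 658 on four Ø86 mm round legs — a table. The top surface is at 658 + 30 = 688 mm.


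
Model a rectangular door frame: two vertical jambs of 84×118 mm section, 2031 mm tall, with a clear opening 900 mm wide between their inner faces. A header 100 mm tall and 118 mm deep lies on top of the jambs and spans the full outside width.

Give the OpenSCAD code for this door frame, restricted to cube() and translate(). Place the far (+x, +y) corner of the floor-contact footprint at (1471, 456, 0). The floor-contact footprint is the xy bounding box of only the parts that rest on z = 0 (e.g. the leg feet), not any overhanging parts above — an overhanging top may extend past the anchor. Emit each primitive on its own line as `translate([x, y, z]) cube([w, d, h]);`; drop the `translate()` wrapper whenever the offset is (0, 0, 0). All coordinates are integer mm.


translate([403, 338, 0]) cube([84, 118, 2031]);
translate([1387, 338, 0]) cube([84, 118, 2031]);
translate([403, 338, 2031]) cube([1068, 118, 100]);


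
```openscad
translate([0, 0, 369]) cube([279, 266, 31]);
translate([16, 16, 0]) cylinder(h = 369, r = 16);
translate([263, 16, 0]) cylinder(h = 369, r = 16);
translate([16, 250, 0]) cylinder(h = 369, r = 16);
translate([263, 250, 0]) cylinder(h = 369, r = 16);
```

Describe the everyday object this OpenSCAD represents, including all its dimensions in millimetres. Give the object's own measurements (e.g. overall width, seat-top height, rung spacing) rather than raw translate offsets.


A four-legged stool. The seat is a 279×266×31 mm slab whose top surface is at z = 400 mm; four round legs, each 32 mm in diameter, run from the floor (z = 0) to the underside of the seat, each leg's axis is inset half a diameter from the nearest pair of seat edges (so the leg's bounding box is flush with the corner).


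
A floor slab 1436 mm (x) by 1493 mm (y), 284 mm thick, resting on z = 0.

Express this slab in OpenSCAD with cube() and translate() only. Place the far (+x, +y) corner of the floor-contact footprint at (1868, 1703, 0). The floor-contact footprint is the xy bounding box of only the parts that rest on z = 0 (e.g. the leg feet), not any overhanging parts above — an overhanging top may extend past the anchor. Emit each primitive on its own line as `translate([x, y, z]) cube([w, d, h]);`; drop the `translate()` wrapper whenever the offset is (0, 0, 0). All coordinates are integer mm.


translate([432, 210, 0]) cube([1436, 1493, 284]);


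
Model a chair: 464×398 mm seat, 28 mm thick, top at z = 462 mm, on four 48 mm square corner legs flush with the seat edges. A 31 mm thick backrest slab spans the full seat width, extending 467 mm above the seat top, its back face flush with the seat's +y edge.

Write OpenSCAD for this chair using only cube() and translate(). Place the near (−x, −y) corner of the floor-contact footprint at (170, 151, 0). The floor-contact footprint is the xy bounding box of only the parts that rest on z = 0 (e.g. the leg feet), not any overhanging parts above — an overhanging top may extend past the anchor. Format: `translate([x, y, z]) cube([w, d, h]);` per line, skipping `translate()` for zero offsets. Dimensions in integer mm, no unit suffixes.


translate([170, 151, 434]) cube([464, 398, 28]);
translate([170, 151, 0]) cube([48, 48, 434]);
translate([586, 151, 0]) cube([48, 48, 434]);
translate([170, 501, 0]) cube([48, 48, 434]);
translate([586, 501, 0]) cube([48, 48, 434]);
translate([170, 518, 462]) cube([464, 31, 467]);


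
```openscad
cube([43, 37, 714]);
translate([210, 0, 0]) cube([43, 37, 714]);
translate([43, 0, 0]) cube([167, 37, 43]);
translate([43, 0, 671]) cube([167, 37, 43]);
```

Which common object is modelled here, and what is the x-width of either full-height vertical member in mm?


A picture frame. The border width is 43 mm.

Four thin pieces enclosing a rectangular opening — a picture frame. The two full-height stiles are 714 mm tall; the top rail sits at z = 671 and is 43 mm tall, so the border above the opening is 714 − 671 = 43 mm, matching the stile x-width.
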